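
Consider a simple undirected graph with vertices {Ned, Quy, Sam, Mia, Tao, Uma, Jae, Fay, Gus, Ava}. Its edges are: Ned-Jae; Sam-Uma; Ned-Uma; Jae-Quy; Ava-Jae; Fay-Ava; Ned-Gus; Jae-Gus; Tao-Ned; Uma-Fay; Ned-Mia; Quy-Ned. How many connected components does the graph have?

1

Component: {Ned, Quy, Sam, Mia, Tao, Uma, Jae, Fay, Gus, Ava}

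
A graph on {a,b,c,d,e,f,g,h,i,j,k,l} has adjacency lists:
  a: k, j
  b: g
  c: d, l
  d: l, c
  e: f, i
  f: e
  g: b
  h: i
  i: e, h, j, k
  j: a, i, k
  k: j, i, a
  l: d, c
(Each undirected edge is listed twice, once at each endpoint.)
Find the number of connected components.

3

Component: {b, g}
Component: {c, d, l}
Component: {a, e, f, h, i, j, k}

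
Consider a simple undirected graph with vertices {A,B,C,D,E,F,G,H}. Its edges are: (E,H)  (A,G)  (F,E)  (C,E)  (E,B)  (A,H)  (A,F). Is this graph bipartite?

Yes

Color {B, C, D, F, G, H} black and {A, E} white. No edge joins two same-colored vertices, so the graph is bipartite.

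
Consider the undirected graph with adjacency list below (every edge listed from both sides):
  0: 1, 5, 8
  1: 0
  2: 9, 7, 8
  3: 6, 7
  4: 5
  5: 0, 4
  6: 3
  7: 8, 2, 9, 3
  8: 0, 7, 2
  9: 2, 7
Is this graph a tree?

No

The graph has 10 vertices and 11 edges.
Connected but with 11 > 9 edges, so it has a cycle and is not a tree.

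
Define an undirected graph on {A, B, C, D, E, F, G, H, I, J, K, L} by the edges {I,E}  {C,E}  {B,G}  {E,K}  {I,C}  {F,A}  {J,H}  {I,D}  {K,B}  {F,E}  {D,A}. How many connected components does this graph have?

3

Component: {L}
Component: {H, J}
Component: {A, B, C, D, E, F, G, I, K}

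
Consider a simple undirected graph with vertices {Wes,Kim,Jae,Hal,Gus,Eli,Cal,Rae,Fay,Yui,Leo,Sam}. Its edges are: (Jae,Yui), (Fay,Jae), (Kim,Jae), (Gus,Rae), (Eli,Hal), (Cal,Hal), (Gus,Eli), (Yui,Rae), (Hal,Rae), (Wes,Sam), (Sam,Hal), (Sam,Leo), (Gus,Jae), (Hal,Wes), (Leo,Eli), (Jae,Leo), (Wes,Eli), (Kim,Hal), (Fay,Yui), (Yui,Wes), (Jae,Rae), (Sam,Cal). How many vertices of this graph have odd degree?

Degrees: Wes:4, Kim:2, Jae:6, Hal:6, Gus:3, Eli:4, Cal:2, Rae:4, Fay:2, Yui:4, Leo:3, Sam:4
Odd-degree vertices: Gus, Leo.

2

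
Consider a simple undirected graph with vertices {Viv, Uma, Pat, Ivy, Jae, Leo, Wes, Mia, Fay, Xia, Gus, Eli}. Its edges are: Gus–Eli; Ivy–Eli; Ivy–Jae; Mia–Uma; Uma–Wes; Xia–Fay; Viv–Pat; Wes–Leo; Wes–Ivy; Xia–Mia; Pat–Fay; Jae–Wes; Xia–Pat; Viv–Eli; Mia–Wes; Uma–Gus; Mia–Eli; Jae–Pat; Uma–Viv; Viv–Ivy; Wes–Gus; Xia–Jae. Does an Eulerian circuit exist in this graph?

No

Degrees: Viv:4, Uma:4, Pat:4, Ivy:4, Jae:4, Leo:1, Wes:6, Mia:4, Fay:2, Xia:4, Gus:3, Eli:4
Leo, Gus have odd degree; an Eulerian circuit needs every degree to be even, so none exists.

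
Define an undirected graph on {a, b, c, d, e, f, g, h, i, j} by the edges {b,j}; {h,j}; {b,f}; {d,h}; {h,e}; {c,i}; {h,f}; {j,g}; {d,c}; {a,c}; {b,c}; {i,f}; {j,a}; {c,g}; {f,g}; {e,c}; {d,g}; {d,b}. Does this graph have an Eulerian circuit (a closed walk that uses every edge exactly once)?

Degrees: a:2, b:4, c:6, d:4, e:2, f:4, g:4, h:4, i:2, j:4
Every vertex has even degree and the edges form a single connected piece, so an Eulerian circuit exists.

Yes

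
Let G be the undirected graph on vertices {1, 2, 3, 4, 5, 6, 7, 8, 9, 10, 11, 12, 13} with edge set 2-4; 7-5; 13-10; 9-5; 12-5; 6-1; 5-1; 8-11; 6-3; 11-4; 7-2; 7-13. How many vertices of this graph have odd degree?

6

Degrees: 1:2, 2:2, 3:1, 4:2, 5:4, 6:2, 7:3, 8:1, 9:1, 10:1, 11:2, 12:1, 13:2
Odd-degree vertices: 3, 7, 8, 9, 10, 12.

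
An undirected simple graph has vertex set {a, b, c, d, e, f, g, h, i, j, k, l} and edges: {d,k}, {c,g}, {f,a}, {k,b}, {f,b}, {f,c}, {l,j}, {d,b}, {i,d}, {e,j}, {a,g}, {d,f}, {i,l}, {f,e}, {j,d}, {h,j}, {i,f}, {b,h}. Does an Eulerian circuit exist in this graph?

No

Degrees: a:2, b:4, c:2, d:5, e:2, f:6, g:2, h:2, i:3, j:4, k:2, l:2
d, i have odd degree; an Eulerian circuit needs every degree to be even, so none exists.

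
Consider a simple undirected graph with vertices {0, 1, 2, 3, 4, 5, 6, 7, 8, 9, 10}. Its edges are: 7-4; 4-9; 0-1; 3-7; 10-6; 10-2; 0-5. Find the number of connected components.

4

Component: {8}
Component: {0, 1, 5}
Component: {2, 6, 10}
Component: {3, 4, 7, 9}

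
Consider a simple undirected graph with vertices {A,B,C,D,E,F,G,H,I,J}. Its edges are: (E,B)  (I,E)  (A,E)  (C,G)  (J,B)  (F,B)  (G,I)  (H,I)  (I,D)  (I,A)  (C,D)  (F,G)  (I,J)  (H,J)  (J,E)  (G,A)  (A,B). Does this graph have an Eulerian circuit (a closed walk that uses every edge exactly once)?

Degrees: A:4, B:4, C:2, D:2, E:4, F:2, G:4, H:2, I:6, J:4
All degrees are even and the non-isolated vertices are connected — an Eulerian circuit exists.

Yes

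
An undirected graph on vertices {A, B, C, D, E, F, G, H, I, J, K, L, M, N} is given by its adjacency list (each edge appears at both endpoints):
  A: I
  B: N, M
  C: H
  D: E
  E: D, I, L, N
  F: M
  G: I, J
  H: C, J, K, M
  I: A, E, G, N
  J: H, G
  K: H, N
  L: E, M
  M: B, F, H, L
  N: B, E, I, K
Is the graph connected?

Yes

Starting from A and exploring outward reaches every vertex (A, I, N, E, G, K, B, D, L, J, H, M, C, F); the graph is connected.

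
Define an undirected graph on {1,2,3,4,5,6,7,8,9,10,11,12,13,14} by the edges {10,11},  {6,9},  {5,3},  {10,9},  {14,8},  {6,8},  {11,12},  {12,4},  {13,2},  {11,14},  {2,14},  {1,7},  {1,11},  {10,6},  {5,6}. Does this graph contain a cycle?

Yes

|V| = 14, |E| = 15, number of components = 1.
Since 15 > 14 - 1, a cycle must exist; for instance 11-10-6-8-14-11.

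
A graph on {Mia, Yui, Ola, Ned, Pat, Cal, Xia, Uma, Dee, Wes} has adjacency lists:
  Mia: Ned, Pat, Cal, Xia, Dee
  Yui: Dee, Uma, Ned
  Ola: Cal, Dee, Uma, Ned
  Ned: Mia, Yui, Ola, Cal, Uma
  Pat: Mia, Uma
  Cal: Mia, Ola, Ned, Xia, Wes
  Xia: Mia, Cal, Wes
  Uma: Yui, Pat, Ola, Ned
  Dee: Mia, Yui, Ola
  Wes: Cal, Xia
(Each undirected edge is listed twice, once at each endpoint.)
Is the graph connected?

A breadth-first search from Mia visits Mia, Dee, Pat, Ned, Xia, Cal, Ola, Yui, Uma, Wes — all 10 vertices — so the graph is connected.

Yes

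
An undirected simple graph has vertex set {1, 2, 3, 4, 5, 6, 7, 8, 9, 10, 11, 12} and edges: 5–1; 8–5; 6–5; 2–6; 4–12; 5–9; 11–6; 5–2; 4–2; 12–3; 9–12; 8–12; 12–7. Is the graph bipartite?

No

6-2-5-6 is an odd cycle (length 3), and a bipartite graph can contain only even cycles.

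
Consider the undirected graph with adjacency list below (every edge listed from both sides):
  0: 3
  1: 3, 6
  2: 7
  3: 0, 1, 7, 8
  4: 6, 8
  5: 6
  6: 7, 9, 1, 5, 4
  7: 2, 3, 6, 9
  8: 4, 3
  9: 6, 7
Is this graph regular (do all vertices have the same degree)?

Degrees: 0:1, 1:2, 2:1, 3:4, 4:2, 5:1, 6:5, 7:4, 8:2, 9:2
Vertex 0 has degree 1 while 6 has degree 5, so the graph is not regular.

No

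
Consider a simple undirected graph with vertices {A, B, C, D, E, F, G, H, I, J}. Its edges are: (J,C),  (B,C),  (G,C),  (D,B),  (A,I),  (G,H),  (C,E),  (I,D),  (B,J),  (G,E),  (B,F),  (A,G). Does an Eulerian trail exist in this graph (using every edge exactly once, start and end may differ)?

Yes

Degrees: A:2, B:4, C:4, D:2, E:2, F:1, G:4, H:1, I:2, J:2
Odd-degree vertices: F, H (2 total).
With 2 odd-degree vertices and all edges in one connected piece, an Eulerian trail exists (from F to H).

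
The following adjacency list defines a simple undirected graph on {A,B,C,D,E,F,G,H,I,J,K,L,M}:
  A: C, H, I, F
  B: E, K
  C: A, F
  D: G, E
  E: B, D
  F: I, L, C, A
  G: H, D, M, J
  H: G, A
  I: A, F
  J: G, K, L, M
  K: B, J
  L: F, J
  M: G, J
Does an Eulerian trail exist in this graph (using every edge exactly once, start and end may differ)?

Yes

Degrees: A:4, B:2, C:2, D:2, E:2, F:4, G:4, H:2, I:2, J:4, K:2, L:2, M:2
Odd-degree vertices: none (0 total).
With 0 odd-degree vertices and all edges in one connected piece, an Eulerian trail exists.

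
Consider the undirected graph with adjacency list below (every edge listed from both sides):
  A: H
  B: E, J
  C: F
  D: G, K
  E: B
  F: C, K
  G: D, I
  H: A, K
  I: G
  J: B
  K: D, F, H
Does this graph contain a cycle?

No

|V| = 11, |E| = 9, number of components = 2.
A forest on 11 vertices with 2 components has exactly 9 edges, which matches — so no cycle.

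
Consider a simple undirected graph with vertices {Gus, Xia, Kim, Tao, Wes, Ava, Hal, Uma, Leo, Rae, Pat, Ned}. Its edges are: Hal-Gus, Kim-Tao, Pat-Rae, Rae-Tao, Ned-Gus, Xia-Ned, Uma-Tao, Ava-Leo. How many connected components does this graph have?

Component: {Wes}
Component: {Ava, Leo}
Component: {Gus, Xia, Hal, Ned}
Component: {Kim, Tao, Uma, Rae, Pat}

4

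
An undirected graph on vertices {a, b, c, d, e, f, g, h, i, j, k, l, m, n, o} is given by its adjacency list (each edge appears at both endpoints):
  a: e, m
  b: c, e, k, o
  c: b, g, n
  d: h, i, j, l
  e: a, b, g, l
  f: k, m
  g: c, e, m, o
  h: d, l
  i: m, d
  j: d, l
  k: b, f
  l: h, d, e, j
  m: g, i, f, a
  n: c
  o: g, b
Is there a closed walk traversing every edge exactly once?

No

Degrees: a:2, b:4, c:3, d:4, e:4, f:2, g:4, h:2, i:2, j:2, k:2, l:4, m:4, n:1, o:2
Vertices with odd degree: c, n. An Eulerian circuit requires all degrees even.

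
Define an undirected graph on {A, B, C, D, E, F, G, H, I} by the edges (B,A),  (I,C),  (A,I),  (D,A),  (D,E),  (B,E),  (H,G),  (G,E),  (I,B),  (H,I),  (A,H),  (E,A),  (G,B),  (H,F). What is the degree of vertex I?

Neighbors of I: A, B, C, H.

4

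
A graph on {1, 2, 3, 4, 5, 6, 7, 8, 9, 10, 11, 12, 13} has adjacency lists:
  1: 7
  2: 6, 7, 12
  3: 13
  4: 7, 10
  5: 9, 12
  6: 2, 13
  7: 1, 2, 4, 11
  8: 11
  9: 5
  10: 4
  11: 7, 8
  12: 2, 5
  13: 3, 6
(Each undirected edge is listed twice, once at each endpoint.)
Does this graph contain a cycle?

No

The graph has 13 vertices, 12 edges, and 1 connected component.
Since 12 = 13 - 1, the graph is a forest and contains no cycle.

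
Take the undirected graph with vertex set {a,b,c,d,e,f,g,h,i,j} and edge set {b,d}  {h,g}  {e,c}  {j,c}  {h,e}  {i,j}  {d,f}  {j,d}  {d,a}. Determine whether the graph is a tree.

Yes

|V| = 10, |E| = 9.
It is connected with exactly 9 edges, hence acyclic — it is a tree.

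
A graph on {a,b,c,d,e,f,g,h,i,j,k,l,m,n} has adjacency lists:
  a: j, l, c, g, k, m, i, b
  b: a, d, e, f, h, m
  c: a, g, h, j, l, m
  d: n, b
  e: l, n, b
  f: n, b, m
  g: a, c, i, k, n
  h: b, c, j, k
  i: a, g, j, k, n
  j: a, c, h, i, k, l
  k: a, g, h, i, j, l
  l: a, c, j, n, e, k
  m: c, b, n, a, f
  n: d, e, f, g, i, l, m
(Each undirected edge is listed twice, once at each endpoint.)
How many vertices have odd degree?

Degrees: a:8, b:6, c:6, d:2, e:3, f:3, g:5, h:4, i:5, j:6, k:6, l:6, m:5, n:7
Odd-degree vertices: e, f, g, i, m, n.

6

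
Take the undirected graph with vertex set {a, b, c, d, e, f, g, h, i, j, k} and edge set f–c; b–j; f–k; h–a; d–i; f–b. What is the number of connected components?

5

Component: {e}
Component: {g}
Component: {a, h}
Component: {d, i}
Component: {b, c, f, j, k}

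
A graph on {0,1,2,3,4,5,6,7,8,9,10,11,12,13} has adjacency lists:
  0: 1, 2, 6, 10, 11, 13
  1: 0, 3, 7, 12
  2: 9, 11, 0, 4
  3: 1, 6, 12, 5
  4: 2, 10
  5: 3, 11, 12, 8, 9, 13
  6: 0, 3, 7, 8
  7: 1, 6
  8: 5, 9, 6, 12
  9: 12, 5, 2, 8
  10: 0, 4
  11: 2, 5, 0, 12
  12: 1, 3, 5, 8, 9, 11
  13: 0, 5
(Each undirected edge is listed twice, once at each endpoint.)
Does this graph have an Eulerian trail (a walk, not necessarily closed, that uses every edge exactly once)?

Yes

Degrees: 0:6, 1:4, 2:4, 3:4, 4:2, 5:6, 6:4, 7:2, 8:4, 9:4, 10:2, 11:4, 12:6, 13:2
Odd-degree vertices: none (0 total).
The non-isolated vertices are connected and exactly 0 have odd degree, so an Eulerian trail exists.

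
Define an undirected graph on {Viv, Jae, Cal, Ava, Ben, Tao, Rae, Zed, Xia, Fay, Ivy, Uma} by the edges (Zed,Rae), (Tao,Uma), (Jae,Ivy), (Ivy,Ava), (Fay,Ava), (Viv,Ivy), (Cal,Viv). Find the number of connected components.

5

Component: {Ben}
Component: {Xia}
Component: {Tao, Uma}
Component: {Rae, Zed}
Component: {Viv, Jae, Cal, Ava, Fay, Ivy}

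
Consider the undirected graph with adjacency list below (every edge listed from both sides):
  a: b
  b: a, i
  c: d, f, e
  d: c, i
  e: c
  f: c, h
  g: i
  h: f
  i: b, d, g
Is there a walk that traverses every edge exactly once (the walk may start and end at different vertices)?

No

Degrees: a:1, b:2, c:3, d:2, e:1, f:2, g:1, h:1, i:3
Odd-degree vertices: a, c, e, g, h, i (6 total).
With 6 odd-degree vertices (more than two), no single trail can use every edge.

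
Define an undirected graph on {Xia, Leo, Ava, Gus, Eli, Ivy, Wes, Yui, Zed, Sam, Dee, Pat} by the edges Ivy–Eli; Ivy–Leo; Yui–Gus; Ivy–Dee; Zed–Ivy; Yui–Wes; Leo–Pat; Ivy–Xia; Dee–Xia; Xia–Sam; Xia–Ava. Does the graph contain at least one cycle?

|V| = 12, |E| = 11, number of components = 2.
Since 11 > 12 - 2, a cycle must exist; for instance Xia-Dee-Ivy-Xia.

Yes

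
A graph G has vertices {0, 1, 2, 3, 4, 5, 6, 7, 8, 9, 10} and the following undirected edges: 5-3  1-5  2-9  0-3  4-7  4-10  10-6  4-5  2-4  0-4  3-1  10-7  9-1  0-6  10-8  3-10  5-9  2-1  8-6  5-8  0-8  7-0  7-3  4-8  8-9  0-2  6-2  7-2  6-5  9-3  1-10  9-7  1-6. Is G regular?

Degrees: 0:6, 1:6, 2:6, 3:6, 4:6, 5:6, 6:6, 7:6, 8:6, 9:6, 10:6
All degrees equal 6; the graph is regular.

Yes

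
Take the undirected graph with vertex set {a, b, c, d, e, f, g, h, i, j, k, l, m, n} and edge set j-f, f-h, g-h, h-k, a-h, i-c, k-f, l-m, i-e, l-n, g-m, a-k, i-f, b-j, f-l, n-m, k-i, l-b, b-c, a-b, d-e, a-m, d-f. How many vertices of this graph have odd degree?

Degrees: a:4, b:4, c:2, d:2, e:2, f:6, g:2, h:4, i:4, j:2, k:4, l:4, m:4, n:2
Odd-degree vertices: none.

0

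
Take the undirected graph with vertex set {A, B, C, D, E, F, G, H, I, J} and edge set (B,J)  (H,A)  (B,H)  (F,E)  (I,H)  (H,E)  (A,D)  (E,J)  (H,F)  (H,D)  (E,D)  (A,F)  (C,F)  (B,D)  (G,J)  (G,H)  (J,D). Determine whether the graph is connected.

Yes

A breadth-first search from A visits A, D, H, F, J, B, E, I, G, C — all 10 vertices — so the graph is connected.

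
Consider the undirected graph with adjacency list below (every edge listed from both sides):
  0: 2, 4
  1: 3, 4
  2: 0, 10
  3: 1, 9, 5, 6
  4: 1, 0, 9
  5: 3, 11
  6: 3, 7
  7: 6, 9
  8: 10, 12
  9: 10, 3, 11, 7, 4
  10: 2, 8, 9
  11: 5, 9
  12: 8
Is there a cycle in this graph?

Yes

The graph has 13 vertices, 16 edges, and 1 connected component.
One cycle is 0-4-1-3-9-10-2-0.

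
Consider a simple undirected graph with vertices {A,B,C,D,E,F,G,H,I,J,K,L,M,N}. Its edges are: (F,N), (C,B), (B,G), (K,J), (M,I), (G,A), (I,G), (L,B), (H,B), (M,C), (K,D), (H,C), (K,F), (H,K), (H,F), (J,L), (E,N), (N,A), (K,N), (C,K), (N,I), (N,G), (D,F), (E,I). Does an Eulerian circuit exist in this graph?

Degrees: A:2, B:4, C:4, D:2, E:2, F:4, G:4, H:4, I:4, J:2, K:6, L:2, M:2, N:6
All degrees are even and the non-isolated vertices are connected — an Eulerian circuit exists.

Yes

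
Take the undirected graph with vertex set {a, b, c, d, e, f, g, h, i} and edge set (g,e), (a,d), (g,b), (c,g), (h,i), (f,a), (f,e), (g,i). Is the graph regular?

Degrees: a:2, b:1, c:1, d:1, e:2, f:2, g:4, h:1, i:2
Degrees are not all equal (e.g. deg(b)=1 but deg(g)=4); not regular.

No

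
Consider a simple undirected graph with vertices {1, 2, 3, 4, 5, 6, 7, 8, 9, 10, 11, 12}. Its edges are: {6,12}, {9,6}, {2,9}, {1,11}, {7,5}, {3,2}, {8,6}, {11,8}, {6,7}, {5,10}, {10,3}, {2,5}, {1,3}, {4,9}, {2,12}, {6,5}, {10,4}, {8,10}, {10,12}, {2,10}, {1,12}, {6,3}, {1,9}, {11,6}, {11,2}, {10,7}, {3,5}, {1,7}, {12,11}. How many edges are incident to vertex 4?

2

Neighbors of 4: 9, 10.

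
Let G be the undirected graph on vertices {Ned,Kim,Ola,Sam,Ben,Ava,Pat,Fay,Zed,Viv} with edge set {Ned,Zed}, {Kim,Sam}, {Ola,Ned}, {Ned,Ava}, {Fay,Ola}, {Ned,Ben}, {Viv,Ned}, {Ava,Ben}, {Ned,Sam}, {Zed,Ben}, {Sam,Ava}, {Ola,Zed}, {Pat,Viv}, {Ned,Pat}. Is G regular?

Degrees: Ned:7, Kim:1, Ola:3, Sam:3, Ben:3, Ava:3, Pat:2, Fay:1, Zed:3, Viv:2
Vertex Kim has degree 1 while Ned has degree 7, so the graph is not regular.

No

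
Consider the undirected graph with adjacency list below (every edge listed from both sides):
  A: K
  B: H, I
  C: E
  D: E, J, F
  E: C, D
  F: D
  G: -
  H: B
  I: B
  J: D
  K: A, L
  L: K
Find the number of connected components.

Component: {G}
Component: {A, K, L}
Component: {B, H, I}
Component: {C, D, E, F, J}

4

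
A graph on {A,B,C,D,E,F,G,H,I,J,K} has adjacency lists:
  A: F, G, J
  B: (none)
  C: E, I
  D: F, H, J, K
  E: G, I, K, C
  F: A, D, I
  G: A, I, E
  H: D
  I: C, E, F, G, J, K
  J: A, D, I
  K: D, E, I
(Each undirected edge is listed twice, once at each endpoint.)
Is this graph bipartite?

No

The cycle I-E-K-I has length 3, which is odd, so the graph is not bipartite.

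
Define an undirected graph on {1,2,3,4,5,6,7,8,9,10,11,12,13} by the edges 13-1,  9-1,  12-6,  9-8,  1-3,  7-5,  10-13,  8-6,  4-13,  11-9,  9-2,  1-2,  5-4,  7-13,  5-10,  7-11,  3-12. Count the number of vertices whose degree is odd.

Degrees: 1:4, 2:2, 3:2, 4:2, 5:3, 6:2, 7:3, 8:2, 9:4, 10:2, 11:2, 12:2, 13:4
Odd-degree vertices: 5, 7.

2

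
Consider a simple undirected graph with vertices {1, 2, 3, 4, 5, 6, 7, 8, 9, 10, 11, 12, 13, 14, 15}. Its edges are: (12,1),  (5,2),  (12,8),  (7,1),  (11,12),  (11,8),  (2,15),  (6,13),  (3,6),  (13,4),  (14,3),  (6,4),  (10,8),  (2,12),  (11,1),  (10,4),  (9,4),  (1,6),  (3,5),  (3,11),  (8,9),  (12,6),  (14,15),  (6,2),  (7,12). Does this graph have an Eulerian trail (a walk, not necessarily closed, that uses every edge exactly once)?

Degrees: 1:4, 2:4, 3:4, 4:4, 5:2, 6:6, 7:2, 8:4, 9:2, 10:2, 11:4, 12:6, 13:2, 14:2, 15:2
Odd-degree vertices: none (0 total).
With 0 odd-degree vertices and all edges in one connected piece, an Eulerian trail exists.

Yes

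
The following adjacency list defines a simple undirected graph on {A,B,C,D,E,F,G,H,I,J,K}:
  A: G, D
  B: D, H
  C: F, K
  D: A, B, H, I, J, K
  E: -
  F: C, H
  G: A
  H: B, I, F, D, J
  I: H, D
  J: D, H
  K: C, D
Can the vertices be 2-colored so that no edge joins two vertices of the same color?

No

D-I-H-D is an odd cycle (length 3), and a bipartite graph can contain only even cycles.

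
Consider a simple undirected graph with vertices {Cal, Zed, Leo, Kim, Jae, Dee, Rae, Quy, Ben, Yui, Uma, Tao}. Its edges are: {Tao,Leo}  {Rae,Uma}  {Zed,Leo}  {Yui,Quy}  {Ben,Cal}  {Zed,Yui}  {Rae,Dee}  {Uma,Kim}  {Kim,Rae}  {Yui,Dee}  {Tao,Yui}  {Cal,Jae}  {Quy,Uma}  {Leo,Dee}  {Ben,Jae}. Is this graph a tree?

No

The graph has 12 vertices and 15 edges.
It is not connected, so it is not a tree.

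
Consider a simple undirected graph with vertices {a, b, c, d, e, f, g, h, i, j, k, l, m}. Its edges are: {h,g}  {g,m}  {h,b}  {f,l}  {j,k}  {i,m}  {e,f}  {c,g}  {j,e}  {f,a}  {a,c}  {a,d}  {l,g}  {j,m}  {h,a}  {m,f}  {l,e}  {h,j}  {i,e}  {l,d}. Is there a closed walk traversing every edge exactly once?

Degrees: a:4, b:1, c:2, d:2, e:4, f:4, g:4, h:4, i:2, j:4, k:1, l:4, m:4
Vertices with odd degree: b, k. An Eulerian circuit requires all degrees even.

No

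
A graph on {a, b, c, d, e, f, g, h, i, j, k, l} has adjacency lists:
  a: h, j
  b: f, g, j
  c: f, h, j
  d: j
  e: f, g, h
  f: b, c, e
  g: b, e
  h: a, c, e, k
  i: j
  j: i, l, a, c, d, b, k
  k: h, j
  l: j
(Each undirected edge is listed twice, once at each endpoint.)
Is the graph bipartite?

Yes

Color {f, g, h, j} black and {a, b, c, d, e, i, k, l} white. No edge joins two same-colored vertices, so the graph is bipartite.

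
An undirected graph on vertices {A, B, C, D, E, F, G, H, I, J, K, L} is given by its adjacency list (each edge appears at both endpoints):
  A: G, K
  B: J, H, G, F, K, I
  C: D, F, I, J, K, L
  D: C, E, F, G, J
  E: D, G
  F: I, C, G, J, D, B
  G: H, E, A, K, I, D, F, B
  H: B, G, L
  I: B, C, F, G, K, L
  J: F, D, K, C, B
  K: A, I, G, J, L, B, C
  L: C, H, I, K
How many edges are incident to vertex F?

Neighbors of F: B, C, D, G, I, J.

6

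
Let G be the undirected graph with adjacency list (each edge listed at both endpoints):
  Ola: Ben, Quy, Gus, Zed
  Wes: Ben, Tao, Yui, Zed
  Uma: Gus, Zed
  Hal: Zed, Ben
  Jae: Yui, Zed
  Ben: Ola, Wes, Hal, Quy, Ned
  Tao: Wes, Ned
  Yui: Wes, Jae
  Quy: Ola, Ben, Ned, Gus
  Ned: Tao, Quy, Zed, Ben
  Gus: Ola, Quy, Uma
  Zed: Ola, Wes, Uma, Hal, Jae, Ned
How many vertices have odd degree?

Degrees: Ola:4, Wes:4, Uma:2, Hal:2, Jae:2, Ben:5, Tao:2, Yui:2, Quy:4, Ned:4, Gus:3, Zed:6
Odd-degree vertices: Ben, Gus.

2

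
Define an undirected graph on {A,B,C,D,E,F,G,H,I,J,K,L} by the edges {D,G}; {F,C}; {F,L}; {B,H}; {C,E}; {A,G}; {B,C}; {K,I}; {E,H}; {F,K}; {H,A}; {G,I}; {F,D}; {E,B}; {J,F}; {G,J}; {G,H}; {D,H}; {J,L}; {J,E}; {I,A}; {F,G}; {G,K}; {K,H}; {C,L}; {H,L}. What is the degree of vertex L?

Neighbors of L: C, F, H, J.

4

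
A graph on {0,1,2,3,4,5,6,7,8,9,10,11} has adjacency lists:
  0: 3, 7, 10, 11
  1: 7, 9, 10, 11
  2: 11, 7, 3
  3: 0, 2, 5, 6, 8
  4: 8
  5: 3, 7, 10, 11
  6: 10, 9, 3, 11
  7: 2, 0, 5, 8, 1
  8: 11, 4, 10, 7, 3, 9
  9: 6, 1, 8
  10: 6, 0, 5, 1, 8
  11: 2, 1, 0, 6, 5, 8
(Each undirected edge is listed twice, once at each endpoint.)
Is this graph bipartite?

Yes

Partition the vertices as {3, 4, 7, 9, 10, 11} vs {0, 1, 2, 5, 6, 8}. Each listed edge has one endpoint in each part, so the graph is bipartite.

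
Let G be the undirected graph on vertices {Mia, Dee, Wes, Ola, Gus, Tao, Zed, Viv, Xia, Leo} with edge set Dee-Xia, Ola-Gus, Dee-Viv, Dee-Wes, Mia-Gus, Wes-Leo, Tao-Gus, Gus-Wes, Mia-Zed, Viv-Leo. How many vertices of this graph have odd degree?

6

Degrees: Mia:2, Dee:3, Wes:3, Ola:1, Gus:4, Tao:1, Zed:1, Viv:2, Xia:1, Leo:2
Odd-degree vertices: Dee, Wes, Ola, Tao, Zed, Xia.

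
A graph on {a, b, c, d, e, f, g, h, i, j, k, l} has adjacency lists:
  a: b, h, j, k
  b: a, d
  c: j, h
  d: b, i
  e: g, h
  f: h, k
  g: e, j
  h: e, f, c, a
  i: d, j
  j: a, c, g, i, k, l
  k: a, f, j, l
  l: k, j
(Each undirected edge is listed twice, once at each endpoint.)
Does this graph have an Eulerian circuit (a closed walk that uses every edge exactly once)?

Yes

Degrees: a:4, b:2, c:2, d:2, e:2, f:2, g:2, h:4, i:2, j:6, k:4, l:2
Every vertex has even degree and the edges form a single connected piece, so an Eulerian circuit exists.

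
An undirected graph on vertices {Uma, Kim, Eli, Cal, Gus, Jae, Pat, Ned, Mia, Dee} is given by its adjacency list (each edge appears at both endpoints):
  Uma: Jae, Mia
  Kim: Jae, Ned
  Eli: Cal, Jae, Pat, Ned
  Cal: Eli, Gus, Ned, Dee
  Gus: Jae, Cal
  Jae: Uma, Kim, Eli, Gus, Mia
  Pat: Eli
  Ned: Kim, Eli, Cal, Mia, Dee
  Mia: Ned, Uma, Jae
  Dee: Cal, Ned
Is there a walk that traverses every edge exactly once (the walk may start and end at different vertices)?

No

Degrees: Uma:2, Kim:2, Eli:4, Cal:4, Gus:2, Jae:5, Pat:1, Ned:5, Mia:3, Dee:2
Odd-degree vertices: Jae, Pat, Ned, Mia (4 total).
An Eulerian trail requires 0 or 2 odd-degree vertices; here there are 4.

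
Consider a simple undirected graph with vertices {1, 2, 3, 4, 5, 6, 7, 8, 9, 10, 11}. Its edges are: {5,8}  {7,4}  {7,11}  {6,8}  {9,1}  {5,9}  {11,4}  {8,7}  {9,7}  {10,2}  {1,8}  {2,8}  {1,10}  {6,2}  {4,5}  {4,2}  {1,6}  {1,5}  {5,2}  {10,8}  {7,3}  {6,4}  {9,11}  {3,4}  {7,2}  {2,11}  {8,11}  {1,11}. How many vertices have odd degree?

Degrees: 1:6, 2:7, 3:2, 4:6, 5:5, 6:4, 7:6, 8:7, 9:4, 10:3, 11:6
Odd-degree vertices: 2, 5, 8, 10.

4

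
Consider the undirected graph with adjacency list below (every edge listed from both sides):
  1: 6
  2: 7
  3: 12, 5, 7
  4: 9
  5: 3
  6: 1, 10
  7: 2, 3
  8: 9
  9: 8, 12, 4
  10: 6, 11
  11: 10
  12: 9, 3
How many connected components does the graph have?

2

Component: {1, 6, 10, 11}
Component: {2, 3, 4, 5, 7, 8, 9, 12}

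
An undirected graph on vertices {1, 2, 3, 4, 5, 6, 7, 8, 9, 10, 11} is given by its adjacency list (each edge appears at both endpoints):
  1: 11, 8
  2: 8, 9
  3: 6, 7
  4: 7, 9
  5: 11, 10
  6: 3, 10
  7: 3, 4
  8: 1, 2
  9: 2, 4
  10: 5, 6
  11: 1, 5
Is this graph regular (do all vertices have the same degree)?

Degrees: 1:2, 2:2, 3:2, 4:2, 5:2, 6:2, 7:2, 8:2, 9:2, 10:2, 11:2
All degrees equal 2; the graph is regular.

Yes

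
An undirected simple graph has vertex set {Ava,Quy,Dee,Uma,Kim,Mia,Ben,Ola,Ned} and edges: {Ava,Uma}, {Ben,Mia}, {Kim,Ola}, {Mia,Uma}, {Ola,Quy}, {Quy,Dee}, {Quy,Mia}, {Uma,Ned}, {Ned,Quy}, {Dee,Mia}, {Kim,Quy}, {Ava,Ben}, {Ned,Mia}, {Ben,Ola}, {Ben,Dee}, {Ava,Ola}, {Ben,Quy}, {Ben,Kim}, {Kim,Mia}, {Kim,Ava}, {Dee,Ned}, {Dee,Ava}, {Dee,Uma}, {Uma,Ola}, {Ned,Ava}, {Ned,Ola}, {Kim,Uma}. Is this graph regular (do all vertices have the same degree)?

Yes

Degrees: Ava:6, Quy:6, Dee:6, Uma:6, Kim:6, Mia:6, Ben:6, Ola:6, Ned:6
Every vertex has degree 6, so the graph is 6-regular.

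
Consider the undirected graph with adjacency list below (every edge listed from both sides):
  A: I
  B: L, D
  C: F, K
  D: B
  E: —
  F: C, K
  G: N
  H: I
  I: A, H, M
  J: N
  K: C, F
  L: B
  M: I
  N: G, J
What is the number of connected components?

5

Component: {E}
Component: {B, D, L}
Component: {C, F, K}
Component: {G, J, N}
Component: {A, H, I, M}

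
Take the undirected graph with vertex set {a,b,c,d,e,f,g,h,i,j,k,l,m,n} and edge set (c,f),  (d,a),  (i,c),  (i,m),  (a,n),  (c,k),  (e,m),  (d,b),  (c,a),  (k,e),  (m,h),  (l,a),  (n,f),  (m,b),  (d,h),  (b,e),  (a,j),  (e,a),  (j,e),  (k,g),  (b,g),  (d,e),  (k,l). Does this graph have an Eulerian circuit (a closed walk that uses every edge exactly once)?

Yes

Degrees: a:6, b:4, c:4, d:4, e:6, f:2, g:2, h:2, i:2, j:2, k:4, l:2, m:4, n:2
All degrees are even and the non-isolated vertices are connected — an Eulerian circuit exists.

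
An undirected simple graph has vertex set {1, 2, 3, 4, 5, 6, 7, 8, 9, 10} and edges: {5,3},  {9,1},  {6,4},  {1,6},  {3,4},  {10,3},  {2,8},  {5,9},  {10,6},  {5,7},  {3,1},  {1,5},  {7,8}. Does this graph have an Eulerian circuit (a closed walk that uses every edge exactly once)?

No

Degrees: 1:4, 2:1, 3:4, 4:2, 5:4, 6:3, 7:2, 8:2, 9:2, 10:2
2, 6 have odd degree; an Eulerian circuit needs every degree to be even, so none exists.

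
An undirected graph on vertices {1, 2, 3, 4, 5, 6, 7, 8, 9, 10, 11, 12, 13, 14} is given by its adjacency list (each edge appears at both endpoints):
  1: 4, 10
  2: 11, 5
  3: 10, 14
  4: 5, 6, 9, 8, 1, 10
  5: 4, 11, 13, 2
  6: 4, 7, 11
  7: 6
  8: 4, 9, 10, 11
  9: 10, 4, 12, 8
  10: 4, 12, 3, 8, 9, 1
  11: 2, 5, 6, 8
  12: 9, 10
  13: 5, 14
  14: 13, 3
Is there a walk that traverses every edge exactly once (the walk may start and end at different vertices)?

Yes

Degrees: 1:2, 2:2, 3:2, 4:6, 5:4, 6:3, 7:1, 8:4, 9:4, 10:6, 11:4, 12:2, 13:2, 14:2
Odd-degree vertices: 6, 7 (2 total).
The non-isolated vertices are connected and exactly 2 have odd degree, so an Eulerian trail exists (from 6 to 7).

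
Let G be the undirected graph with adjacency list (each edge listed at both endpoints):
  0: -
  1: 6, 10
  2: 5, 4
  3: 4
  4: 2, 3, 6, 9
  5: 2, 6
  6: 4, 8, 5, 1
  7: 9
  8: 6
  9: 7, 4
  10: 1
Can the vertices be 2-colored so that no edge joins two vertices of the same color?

A valid 2-coloring puts {0, 2, 3, 6, 9, 10} on one side and {1, 4, 5, 7, 8} on the other; every edge crosses between the two sides.

Yes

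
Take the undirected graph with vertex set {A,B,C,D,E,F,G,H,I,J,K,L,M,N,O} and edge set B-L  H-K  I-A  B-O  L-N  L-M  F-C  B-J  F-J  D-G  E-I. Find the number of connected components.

Component: {D, G}
Component: {H, K}
Component: {A, E, I}
Component: {B, C, F, J, L, M, N, O}

4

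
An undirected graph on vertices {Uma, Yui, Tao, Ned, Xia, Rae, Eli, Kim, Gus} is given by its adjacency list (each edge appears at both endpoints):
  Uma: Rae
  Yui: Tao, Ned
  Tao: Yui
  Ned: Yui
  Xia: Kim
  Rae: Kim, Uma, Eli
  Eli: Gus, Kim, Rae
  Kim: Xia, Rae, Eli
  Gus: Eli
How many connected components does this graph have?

2

Component: {Yui, Tao, Ned}
Component: {Uma, Xia, Rae, Eli, Kim, Gus}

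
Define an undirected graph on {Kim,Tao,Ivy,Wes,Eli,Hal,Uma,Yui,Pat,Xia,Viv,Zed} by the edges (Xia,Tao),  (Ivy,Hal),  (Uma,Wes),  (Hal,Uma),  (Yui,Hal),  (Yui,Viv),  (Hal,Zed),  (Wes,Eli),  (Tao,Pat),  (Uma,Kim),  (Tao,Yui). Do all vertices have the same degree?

Degrees: Kim:1, Tao:3, Ivy:1, Wes:2, Eli:1, Hal:4, Uma:3, Yui:3, Pat:1, Xia:1, Viv:1, Zed:1
Vertex Kim has degree 1 while Hal has degree 4, so the graph is not regular.

No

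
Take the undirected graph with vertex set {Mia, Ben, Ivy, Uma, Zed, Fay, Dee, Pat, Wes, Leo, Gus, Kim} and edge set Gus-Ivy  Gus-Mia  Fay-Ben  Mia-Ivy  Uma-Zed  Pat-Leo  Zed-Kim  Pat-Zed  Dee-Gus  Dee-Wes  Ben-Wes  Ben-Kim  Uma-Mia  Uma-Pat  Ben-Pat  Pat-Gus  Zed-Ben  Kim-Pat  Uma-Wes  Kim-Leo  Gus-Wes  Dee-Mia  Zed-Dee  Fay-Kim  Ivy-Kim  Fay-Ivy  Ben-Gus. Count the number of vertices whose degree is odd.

2

Degrees: Mia:4, Ben:6, Ivy:4, Uma:4, Zed:5, Fay:3, Dee:4, Pat:6, Wes:4, Leo:2, Gus:6, Kim:6
Odd-degree vertices: Zed, Fay.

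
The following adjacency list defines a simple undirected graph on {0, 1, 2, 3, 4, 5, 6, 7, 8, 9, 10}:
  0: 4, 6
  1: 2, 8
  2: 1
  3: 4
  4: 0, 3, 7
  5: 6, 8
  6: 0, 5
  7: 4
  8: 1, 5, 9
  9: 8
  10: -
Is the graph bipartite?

Yes

Partition the vertices as {2, 4, 6, 8, 10} vs {0, 1, 3, 5, 7, 9}. Each listed edge has one endpoint in each part, so the graph is bipartite.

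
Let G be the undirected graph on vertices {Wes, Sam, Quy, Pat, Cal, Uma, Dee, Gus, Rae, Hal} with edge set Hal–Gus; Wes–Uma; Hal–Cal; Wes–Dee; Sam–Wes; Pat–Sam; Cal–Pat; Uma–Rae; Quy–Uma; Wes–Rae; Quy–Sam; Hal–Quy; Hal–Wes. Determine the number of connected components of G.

Component: {Wes, Sam, Quy, Pat, Cal, Uma, Dee, Gus, Rae, Hal}

1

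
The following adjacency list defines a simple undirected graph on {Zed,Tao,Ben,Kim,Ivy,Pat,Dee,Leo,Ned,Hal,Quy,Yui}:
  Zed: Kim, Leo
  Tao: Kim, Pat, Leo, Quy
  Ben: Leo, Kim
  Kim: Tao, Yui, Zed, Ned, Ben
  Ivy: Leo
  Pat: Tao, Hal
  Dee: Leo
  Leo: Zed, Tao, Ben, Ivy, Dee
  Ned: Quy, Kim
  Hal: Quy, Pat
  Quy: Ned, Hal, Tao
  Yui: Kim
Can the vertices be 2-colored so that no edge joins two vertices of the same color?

Yes

A valid 2-coloring puts {Kim, Pat, Leo, Quy} on one side and {Zed, Tao, Ben, Ivy, Dee, Ned, Hal, Yui} on the other; every edge crosses between the two sides.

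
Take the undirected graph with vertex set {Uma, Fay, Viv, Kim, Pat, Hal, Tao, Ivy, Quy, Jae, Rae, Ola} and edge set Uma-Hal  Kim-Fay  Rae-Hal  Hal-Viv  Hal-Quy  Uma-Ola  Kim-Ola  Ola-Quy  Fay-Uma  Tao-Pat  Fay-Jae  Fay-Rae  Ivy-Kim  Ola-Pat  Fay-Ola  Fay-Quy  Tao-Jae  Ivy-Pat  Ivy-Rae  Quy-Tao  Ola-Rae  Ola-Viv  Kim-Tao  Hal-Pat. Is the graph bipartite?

The cycle Quy-Fay-Ola-Quy has length 3, which is odd, so the graph is not bipartite.

No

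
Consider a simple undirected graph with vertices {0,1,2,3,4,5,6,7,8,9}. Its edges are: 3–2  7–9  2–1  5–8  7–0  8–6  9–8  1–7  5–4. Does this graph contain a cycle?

No

The graph has 10 vertices, 9 edges, and 1 connected component.
A forest on 10 vertices with 1 component has exactly 9 edges, which matches — so no cycle.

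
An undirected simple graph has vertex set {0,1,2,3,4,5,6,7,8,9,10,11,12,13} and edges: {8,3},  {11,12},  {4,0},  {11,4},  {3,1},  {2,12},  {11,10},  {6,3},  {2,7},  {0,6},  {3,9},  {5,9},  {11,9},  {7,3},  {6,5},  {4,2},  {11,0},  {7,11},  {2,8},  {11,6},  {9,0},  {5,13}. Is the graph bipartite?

11-0-6-11 is an odd cycle (length 3), and a bipartite graph can contain only even cycles.

No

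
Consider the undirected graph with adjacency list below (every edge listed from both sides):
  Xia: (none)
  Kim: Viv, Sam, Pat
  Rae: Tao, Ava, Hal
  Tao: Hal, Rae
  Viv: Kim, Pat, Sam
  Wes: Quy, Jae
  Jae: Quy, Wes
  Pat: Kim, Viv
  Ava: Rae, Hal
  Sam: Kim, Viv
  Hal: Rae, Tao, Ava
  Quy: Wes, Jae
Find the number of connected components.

4

Component: {Xia}
Component: {Wes, Jae, Quy}
Component: {Kim, Viv, Pat, Sam}
Component: {Rae, Tao, Ava, Hal}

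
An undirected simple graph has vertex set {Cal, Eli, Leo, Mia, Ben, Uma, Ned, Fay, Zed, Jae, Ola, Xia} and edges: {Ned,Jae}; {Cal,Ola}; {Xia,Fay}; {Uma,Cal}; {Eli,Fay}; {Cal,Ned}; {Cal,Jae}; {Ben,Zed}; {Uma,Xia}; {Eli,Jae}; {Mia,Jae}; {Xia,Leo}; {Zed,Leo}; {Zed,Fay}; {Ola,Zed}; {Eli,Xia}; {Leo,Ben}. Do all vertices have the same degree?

Degrees: Cal:4, Eli:3, Leo:3, Mia:1, Ben:2, Uma:2, Ned:2, Fay:3, Zed:4, Jae:4, Ola:2, Xia:4
Vertex Mia has degree 1 while Cal has degree 4, so the graph is not regular.

No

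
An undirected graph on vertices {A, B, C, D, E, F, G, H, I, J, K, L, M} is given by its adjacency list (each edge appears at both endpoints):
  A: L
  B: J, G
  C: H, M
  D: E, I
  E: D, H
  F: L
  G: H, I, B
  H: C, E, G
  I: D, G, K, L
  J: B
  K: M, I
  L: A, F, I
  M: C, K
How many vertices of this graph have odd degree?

Degrees: A:1, B:2, C:2, D:2, E:2, F:1, G:3, H:3, I:4, J:1, K:2, L:3, M:2
Odd-degree vertices: A, F, G, H, J, L.

6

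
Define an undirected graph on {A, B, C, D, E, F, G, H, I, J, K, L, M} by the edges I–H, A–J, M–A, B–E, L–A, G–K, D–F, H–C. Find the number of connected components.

Component: {B, E}
Component: {D, F}
Component: {G, K}
Component: {C, H, I}
Component: {A, J, L, M}

5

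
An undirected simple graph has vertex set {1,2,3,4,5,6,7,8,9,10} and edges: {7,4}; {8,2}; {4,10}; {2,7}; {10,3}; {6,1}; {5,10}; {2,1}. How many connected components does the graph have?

2

Component: {9}
Component: {1, 2, 3, 4, 5, 6, 7, 8, 10}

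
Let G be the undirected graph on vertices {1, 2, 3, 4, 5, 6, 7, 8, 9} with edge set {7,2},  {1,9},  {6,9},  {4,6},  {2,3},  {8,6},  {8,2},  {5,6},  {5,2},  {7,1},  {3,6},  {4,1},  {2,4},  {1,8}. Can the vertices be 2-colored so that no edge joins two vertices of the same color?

Color {3, 4, 5, 7, 8, 9} black and {1, 2, 6} white. No edge joins two same-colored vertices, so the graph is bipartite.

Yes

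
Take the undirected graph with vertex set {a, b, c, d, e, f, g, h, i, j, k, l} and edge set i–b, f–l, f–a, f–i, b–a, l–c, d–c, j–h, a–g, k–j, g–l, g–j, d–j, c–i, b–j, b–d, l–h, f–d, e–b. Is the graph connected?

Yes

Starting from a and exploring outward reaches every vertex (a, b, f, g, j, i, e, d, l, h, k, c); the graph is connected.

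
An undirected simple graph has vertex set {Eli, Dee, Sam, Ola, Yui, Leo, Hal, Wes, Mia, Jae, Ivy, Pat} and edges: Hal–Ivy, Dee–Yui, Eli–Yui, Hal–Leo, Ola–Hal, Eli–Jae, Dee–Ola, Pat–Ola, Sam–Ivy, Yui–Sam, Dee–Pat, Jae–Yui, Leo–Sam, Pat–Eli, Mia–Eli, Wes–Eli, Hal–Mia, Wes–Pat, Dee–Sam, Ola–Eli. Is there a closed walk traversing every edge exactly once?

Yes

Degrees: Eli:6, Dee:4, Sam:4, Ola:4, Yui:4, Leo:2, Hal:4, Wes:2, Mia:2, Jae:2, Ivy:2, Pat:4
All degrees are even and the non-isolated vertices are connected — an Eulerian circuit exists.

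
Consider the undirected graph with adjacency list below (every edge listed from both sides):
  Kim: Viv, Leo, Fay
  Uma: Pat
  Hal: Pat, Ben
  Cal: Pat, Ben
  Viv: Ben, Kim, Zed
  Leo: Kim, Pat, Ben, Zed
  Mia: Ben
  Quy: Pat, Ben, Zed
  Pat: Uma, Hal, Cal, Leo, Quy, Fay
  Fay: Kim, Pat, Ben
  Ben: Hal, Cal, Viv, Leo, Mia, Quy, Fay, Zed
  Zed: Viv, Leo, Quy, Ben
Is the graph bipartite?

The cycle Leo-Ben-Zed-Leo has length 3, which is odd, so the graph is not bipartite.

No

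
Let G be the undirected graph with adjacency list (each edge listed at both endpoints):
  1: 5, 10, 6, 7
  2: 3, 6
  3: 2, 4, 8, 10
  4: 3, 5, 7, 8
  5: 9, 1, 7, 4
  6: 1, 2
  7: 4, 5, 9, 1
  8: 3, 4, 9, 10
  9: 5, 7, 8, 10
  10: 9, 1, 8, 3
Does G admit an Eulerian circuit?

Degrees: 1:4, 2:2, 3:4, 4:4, 5:4, 6:2, 7:4, 8:4, 9:4, 10:4
All degrees are even and the non-isolated vertices are connected — an Eulerian circuit exists.

Yes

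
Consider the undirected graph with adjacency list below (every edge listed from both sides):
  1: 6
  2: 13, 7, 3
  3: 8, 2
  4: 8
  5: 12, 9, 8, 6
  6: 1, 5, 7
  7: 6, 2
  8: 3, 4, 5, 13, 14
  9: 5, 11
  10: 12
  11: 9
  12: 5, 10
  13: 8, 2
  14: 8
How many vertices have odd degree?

8

Degrees: 1:1, 2:3, 3:2, 4:1, 5:4, 6:3, 7:2, 8:5, 9:2, 10:1, 11:1, 12:2, 13:2, 14:1
Odd-degree vertices: 1, 2, 4, 6, 8, 10, 11, 14.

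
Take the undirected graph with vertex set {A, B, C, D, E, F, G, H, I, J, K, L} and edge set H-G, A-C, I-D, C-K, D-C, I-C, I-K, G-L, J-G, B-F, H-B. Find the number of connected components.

3

Component: {E}
Component: {A, C, D, I, K}
Component: {B, F, G, H, J, L}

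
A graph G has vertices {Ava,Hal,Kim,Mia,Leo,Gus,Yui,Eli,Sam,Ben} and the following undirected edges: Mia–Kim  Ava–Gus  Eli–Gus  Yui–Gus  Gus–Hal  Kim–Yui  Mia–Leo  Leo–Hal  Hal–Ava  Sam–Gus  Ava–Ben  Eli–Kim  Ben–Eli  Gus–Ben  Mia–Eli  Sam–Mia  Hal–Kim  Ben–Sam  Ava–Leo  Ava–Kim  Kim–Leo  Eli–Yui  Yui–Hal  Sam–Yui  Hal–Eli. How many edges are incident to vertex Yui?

Neighbors of Yui: Hal, Kim, Gus, Eli, Sam.

5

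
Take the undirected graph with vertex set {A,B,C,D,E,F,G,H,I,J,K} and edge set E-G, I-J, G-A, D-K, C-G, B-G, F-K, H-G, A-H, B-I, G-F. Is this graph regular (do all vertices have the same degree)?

No

Degrees: A:2, B:2, C:1, D:1, E:1, F:2, G:6, H:2, I:2, J:1, K:2
Degrees are not all equal (e.g. deg(C)=1 but deg(G)=6); not regular.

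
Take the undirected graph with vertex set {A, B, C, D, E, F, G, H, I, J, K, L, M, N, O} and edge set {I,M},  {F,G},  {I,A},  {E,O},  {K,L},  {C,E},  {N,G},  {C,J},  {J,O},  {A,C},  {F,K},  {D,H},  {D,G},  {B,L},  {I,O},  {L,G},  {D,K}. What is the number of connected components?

2

Component: {A, C, E, I, J, M, O}
Component: {B, D, F, G, H, K, L, N}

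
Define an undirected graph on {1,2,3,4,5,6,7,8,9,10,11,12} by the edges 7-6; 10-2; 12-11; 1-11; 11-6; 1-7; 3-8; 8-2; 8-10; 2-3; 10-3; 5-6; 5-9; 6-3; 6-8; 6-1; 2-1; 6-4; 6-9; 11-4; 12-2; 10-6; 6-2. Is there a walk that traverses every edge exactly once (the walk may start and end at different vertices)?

Yes

Degrees: 1:4, 2:6, 3:4, 4:2, 5:2, 6:10, 7:2, 8:4, 9:2, 10:4, 11:4, 12:2
Odd-degree vertices: none (0 total).
The non-isolated vertices are connected and exactly 0 have odd degree, so an Eulerian trail exists.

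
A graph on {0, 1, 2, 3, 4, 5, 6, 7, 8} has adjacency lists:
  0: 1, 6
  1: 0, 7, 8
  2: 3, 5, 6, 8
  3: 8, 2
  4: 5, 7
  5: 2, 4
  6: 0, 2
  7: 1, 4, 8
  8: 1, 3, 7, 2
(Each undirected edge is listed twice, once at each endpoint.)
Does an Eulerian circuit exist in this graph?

Degrees: 0:2, 1:3, 2:4, 3:2, 4:2, 5:2, 6:2, 7:3, 8:4
1, 7 have odd degree; an Eulerian circuit needs every degree to be even, so none exists.

No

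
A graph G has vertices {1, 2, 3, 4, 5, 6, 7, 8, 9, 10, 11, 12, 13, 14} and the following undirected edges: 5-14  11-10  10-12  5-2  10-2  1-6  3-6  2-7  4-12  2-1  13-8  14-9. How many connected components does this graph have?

Component: {8, 13}
Component: {1, 2, 3, 4, 5, 6, 7, 9, 10, 11, 12, 14}

2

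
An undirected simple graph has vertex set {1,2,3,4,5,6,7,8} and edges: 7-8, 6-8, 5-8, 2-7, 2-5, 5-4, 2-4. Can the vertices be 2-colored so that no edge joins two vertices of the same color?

The cycle 2-4-5-2 has length 3, which is odd, so the graph is not bipartite.

No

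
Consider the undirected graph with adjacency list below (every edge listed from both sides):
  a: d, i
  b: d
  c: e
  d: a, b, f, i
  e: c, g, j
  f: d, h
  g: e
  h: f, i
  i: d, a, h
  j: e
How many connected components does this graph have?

2

Component: {c, e, g, j}
Component: {a, b, d, f, h, i}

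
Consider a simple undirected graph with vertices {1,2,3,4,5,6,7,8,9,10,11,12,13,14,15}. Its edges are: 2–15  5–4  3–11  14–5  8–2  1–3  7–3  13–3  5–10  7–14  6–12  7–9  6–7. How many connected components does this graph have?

2

Component: {2, 8, 15}
Component: {1, 3, 4, 5, 6, 7, 9, 10, 11, 12, 13, 14}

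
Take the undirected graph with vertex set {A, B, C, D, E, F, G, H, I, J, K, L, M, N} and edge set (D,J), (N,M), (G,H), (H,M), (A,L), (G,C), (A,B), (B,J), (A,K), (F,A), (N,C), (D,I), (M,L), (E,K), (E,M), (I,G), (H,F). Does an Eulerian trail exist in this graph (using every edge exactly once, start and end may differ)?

Degrees: A:4, B:2, C:2, D:2, E:2, F:2, G:3, H:3, I:2, J:2, K:2, L:2, M:4, N:2
Odd-degree vertices: G, H (2 total).
With 2 odd-degree vertices and all edges in one connected piece, an Eulerian trail exists (from G to H).

Yes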